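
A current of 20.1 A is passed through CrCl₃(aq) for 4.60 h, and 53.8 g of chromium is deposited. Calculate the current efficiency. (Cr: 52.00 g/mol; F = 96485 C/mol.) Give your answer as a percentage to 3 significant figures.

Q = 20.1 × 16560 = 3.329×10^5 C
n(e⁻) = 3.329×10^5 / 96485 = 3.450 mol
Cr³⁺ + 3e⁻ → Cr, so theoretical n(Cr) = 1.150 mol → 59.80 g
Efficiency = 53.8 / 59.80 = 0.8997 = 90.0%

90.0%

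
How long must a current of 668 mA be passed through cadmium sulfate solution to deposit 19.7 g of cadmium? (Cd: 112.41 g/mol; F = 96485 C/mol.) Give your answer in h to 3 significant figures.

14.1 h

n(Cd) = 19.7 / 112.41 = 0.1753 mol
Cd²⁺ + 2e⁻ → Cd, so n(e⁻) = 2 × 0.1753 = 0.3506 mol
Q = 0.3506 × 96485 = 33830 C
t = Q / I = 33830 / 0.668 = 50640 s = 14.1 h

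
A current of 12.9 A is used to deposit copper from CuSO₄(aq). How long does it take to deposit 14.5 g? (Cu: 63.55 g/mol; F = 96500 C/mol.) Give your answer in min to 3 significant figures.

56.9 min

n(Cu) = 14.5 / 63.55 = 0.2282 mol
Cu²⁺ + 2e⁻ → Cu, so n(e⁻) = 2 × 0.2282 = 0.4564 mol
Q = 0.4564 × 96500 = 44040 C
t = Q / I = 44040 / 12.9 = 3414 s = 56.9 min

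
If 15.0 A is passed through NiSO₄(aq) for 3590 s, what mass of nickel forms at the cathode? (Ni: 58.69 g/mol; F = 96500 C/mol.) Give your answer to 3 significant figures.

16.4 g

Charge passed = 15.0 × 3590 = 53850 C
n(e⁻) = 53850 / 96500 = 0.5580 mol
Ni²⁺ + 2e⁻ → Ni, so n(Ni) = 0.5580 / 2 = 0.2790 mol
m = 0.2790 × 58.69 = 16.4 g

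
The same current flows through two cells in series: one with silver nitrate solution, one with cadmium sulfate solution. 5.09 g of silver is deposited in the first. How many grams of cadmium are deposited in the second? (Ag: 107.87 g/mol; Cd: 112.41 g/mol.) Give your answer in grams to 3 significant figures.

2.65 g

n(Ag) = 5.09 / 107.87 = 0.04719 mol
Ag⁺ + e⁻ → Ag, so n(e⁻) = 0.04719 mol
Since the cells are in series, n(e⁻) in the Cd cell is also 0.04719 mol.
Cd²⁺ + 2e⁻ → Cd, so n(Cd) = 0.04719 / 2 = 0.02360 mol
m(Cd) = 0.02360 × 112.41 = 2.65 g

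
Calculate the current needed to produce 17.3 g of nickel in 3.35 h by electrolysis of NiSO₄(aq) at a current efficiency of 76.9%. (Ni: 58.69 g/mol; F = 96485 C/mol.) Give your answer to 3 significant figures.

n(Ni) = 17.3 / 58.69 = 0.2948 mol
Ni²⁺ + 2e⁻ → Ni, so n(e⁻) = 2 × 0.2948 = 0.5896 mol
Q = 0.5896 × 96485 / 0.769 = 73980 C
I = Q / t = 73980 / 12060 s = 6.13 A

6.13 A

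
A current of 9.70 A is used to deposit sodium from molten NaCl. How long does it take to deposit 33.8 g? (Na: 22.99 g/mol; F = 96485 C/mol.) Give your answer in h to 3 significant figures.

4.06 h

n(Na) = 33.8 / 22.99 = 1.470 mol
Na⁺ + e⁻ → Na, so n(e⁻) = 1.470 mol
Q = 1.470 × 96485 = 1.418×10^5 C
t = Q / I = 1.418×10^5 / 9.70 = 14620 s = 4.06 h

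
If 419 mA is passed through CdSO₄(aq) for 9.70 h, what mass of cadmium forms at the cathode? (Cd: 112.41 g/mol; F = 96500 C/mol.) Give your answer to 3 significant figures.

Q = It = 0.419 × 34920 = 14630 C
Moles of electrons = 14630 / 96500 = 0.1516 mol
Cd²⁺ + 2e⁻ → Cd, so n(Cd) = 0.1516 / 2 = 0.07580 mol
m = 0.07580 × 112.41 = 8.52 g

8.52 g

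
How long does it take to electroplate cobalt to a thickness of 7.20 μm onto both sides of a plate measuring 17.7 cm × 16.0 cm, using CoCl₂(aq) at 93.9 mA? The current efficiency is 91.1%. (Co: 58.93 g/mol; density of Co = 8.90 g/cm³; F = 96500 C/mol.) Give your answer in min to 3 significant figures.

2320 min

Plated area = 2 × 17.7 × 16.0 = 566.4 cm²
Volume = 566.4 × 7.20×10⁻⁴ cm = 0.4078 cm³
m(Co) = 0.4078 × 8.90 = 3.629 g
n(Co) = 3.629 / 58.93 = 0.06158 mol; n(e⁻) = 2 × 0.06158 = 0.1232 mol
Q = 0.1232 × 96500 / 0.911 = 13050 C
t = 13050 / 0.0939 = 1.390×10^5 s = 2320 min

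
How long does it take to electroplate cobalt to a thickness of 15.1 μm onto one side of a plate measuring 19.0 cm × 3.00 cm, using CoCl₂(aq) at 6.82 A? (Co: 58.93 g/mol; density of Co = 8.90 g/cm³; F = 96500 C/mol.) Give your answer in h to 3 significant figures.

Plated area = 19.0 × 3.00 = 57.00 cm²
Volume = 57.00 × 15.1×10⁻⁴ cm = 0.08607 cm³
m(Co) = 0.08607 × 8.90 = 0.7660 g
n(Co) = 0.7660 / 58.93 = 0.01300 mol; n(e⁻) = 2 × 0.01300 = 0.02600 mol
Q = 0.02600 × 96500 = 2509 C
t = 2509 / 6.82 = 367.9 s = 0.102 h

0.102 h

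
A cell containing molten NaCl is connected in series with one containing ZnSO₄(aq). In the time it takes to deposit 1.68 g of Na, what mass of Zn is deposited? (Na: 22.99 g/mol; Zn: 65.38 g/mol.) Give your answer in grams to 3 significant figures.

n(Na) = 1.68 / 22.99 = 0.07308 mol
Na⁺ + e⁻ → Na, so n(e⁻) = 0.07308 mol
Same current for the same time ⇒ same n(e⁻) = 0.07308 mol in both cells.
Zn²⁺ + 2e⁻ → Zn, so n(Zn) = 0.07308 / 2 = 0.03654 mol
m(Zn) = 0.03654 × 65.38 = 2.39 g

2.39 g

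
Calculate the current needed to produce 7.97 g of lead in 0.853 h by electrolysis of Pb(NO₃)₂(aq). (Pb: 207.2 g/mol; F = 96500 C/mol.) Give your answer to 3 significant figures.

n(Pb) = 7.97 / 207.2 = 0.03847 mol
Pb²⁺ + 2e⁻ → Pb, so n(e⁻) = 2 × 0.03847 = 0.07694 mol
Q = 0.07694 × 96500 = 7425 C
I = Q / t = 7425 / 3070.8 s = 2.42 A

2.42 A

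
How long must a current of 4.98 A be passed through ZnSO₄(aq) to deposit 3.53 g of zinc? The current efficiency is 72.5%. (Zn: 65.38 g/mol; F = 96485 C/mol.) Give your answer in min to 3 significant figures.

48.1 min

n(Zn) = 3.53 / 65.38 = 0.05399 mol
Zn²⁺ + 2e⁻ → Zn, so n(e⁻) = 2 × 0.05399 = 0.1080 mol
Q = 0.1080 × 96485 / 0.725 = 14370 C
t = Q / I = 14370 / 4.98 = 2886 s = 48.1 min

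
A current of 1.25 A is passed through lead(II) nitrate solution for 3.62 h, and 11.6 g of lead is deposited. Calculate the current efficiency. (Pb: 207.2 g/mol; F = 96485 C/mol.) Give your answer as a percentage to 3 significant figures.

66.3%

Q = 1.25 × 13032 = 16290 C
n(e⁻) = 16290 / 96485 = 0.1688 mol
Pb²⁺ + 2e⁻ → Pb, so theoretical n(Pb) = 0.08440 mol → 17.49 g
Efficiency = 11.6 / 17.49 = 0.6632 = 66.3%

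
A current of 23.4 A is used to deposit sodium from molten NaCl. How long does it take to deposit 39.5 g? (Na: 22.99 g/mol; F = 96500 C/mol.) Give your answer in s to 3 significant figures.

n(Na) = 39.5 / 22.99 = 1.718 mol
Na⁺ + e⁻ → Na, so n(e⁻) = 1.718 mol
Q = 1.718 × 96500 = 1.658×10^5 C
t = Q / I = 1.658×10^5 / 23.4 = 7085 s

7090 s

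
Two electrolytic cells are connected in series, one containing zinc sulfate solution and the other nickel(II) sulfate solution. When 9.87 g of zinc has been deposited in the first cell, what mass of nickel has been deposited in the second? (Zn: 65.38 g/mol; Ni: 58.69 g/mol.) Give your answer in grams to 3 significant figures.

8.86 g

n(Zn) = 9.87 / 65.38 = 0.1510 mol
Zn²⁺ + 2e⁻ → Zn, so n(e⁻) = 2 × 0.1510 = 0.3020 mol
The cells are in series, so the same charge (and hence the same n(e⁻) = 0.3020 mol) passes through both.
Ni²⁺ + 2e⁻ → Ni, so n(Ni) = 0.3020 / 2 = 0.1510 mol
m(Ni) = 0.1510 × 58.69 = 8.86 g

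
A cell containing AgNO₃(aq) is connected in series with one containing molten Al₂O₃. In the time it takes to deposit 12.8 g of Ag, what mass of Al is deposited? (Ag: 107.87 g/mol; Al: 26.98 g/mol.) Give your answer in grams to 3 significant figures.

1.07 g

n(Ag) = 12.8 / 107.87 = 0.1187 mol
Ag⁺ + e⁻ → Ag, so n(e⁻) = 0.1187 mol
Since the cells are in series, n(e⁻) in the Al cell is also 0.1187 mol.
Al³⁺ + 3e⁻ → Al, so n(Al) = 0.1187 / 3 = 0.03957 mol
m(Al) = 0.03957 × 26.98 = 1.07 g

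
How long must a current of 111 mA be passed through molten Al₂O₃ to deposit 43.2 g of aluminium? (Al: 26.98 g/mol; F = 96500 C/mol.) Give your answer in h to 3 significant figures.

n(Al) = 43.2 / 26.98 = 1.601 mol
Al³⁺ + 3e⁻ → Al, so n(e⁻) = 3 × 1.601 = 4.803 mol
Q = 4.803 × 96500 = 4.635×10^5 C
t = Q / I = 4.635×10^5 / 0.111 = 4.176×10^6 s = 1160 h

1160 h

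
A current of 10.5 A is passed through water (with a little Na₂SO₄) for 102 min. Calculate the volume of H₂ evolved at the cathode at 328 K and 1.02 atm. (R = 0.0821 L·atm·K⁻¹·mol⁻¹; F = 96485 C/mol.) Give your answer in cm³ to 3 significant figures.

Q = 10.5 A × 6120 s = 64260 C
Moles of electrons = 64260 / 96485 = 0.6660 mol
2H⁺ + 2e⁻ → H₂, so n(H₂) = 0.6660 / 2 = 0.3330 mol
V = nRT/P = 0.3330 × 0.0821 × 328 / 1.02 = 8.791 L
= 8790 cm³

8790 cm³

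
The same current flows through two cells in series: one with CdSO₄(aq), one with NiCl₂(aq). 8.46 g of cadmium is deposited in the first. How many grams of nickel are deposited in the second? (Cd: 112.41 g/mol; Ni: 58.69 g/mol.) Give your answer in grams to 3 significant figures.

n(Cd) = 8.46 / 112.41 = 0.07526 mol
Cd²⁺ + 2e⁻ → Cd, so n(e⁻) = 2 × 0.07526 = 0.1505 mol
Same current for the same time ⇒ same n(e⁻) = 0.1505 mol in both cells.
Ni²⁺ + 2e⁻ → Ni, so n(Ni) = 0.1505 / 2 = 0.07525 mol
m(Ni) = 0.07525 × 58.69 = 4.42 g

4.42 g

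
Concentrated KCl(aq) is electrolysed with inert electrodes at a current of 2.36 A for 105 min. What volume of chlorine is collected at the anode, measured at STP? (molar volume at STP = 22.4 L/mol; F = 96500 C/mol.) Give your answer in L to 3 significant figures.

Charge passed = 2.36 × 6300 = 14870 C
n(e⁻) = Q/F = 14870/96500 = 0.1541 mol
2Cl⁻ → Cl₂ + 2e⁻, so n(Cl₂) = 0.1541 / 2 = 0.07705 mol
V = 0.07705 × 22.4 = 1.726 L

1.73 L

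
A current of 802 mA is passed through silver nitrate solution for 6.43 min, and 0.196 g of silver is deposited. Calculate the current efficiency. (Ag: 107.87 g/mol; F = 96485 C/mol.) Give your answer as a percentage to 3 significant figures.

56.7%

Q = 0.802 × 385.8 = 309.4 C
n(e⁻) = 309.4 / 96485 = 0.003207 mol
Ag⁺ + e⁻ → Ag, so theoretical n(Ag) = 0.003207 mol → 0.3459 g
Efficiency = 0.196 / 0.3459 = 0.5666 = 56.7%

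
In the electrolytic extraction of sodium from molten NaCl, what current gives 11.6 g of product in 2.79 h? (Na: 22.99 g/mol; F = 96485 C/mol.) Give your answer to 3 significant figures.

4.85 A

n(Na) = 11.6 / 22.99 = 0.5046 mol
Na⁺ + e⁻ → Na, so n(e⁻) = 0.5046 mol
Q = 0.5046 × 96485 = 48690 C
I = Q / t = 48690 / 10044 s = 4.85 A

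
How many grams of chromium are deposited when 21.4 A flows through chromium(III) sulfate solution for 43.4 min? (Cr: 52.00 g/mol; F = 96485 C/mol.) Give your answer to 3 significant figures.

Q = 21.4 A × 2604 s = 55730 C
n(e⁻) = Q/F = 55730/96485 = 0.5776 mol
Cr³⁺ + 3e⁻ → Cr, so n(Cr) = 0.5776 / 3 = 0.1925 mol
m = 0.1925 × 52.00 = 10.0 g

10.0 g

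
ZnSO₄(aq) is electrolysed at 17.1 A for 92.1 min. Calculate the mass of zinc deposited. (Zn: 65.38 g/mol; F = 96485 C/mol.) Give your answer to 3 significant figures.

32.0 g

Charge passed = 17.1 × 5526 = 94490 C
n(e⁻) = Q/F = 94490/96485 = 0.9793 mol
Zn²⁺ + 2e⁻ → Zn, so n(Zn) = 0.9793 / 2 = 0.4897 mol
m = 0.4897 × 65.38 = 32.0 g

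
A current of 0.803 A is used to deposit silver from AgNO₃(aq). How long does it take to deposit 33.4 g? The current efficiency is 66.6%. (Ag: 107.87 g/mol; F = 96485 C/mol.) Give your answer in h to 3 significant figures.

n(Ag) = 33.4 / 107.87 = 0.3096 mol
Ag⁺ + e⁻ → Ag, so n(e⁻) = 0.3096 mol
Q = 0.3096 × 96485 / 0.666 = 44850 C
t = Q / I = 44850 / 0.803 = 55850 s = 15.5 h

15.5 h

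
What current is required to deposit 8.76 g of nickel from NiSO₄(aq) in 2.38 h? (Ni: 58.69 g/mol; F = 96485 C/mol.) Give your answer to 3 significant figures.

3.36 A

n(Ni) = 8.76 / 58.69 = 0.1493 mol
Ni²⁺ + 2e⁻ → Ni, so n(e⁻) = 2 × 0.1493 = 0.2986 mol
Q = 0.2986 × 96485 = 28810 C
I = Q / t = 28810 / 8568 s = 3.36 A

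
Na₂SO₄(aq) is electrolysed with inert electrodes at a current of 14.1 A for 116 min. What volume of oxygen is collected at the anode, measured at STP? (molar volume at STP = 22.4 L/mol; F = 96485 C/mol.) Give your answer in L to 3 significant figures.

Q = It = 14.1 × 6960 = 98140 C
n(e⁻) = Q/F = 98140/96485 = 1.017 mol
2H₂O → O₂ + 4H⁺ + 4e⁻, so n(O₂) = 1.017 / 4 = 0.2543 mol
V = 0.2543 × 22.4 = 5.696 L

5.70 L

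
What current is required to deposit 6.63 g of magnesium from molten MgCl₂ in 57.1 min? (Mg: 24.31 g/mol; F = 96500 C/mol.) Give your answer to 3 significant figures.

n(Mg) = 6.63 / 24.31 = 0.2727 mol
Mg²⁺ + 2e⁻ → Mg, so n(e⁻) = 2 × 0.2727 = 0.5454 mol
Q = 0.5454 × 96500 = 52630 C
I = Q / t = 52630 / 3426 s = 15.4 A

15.4 A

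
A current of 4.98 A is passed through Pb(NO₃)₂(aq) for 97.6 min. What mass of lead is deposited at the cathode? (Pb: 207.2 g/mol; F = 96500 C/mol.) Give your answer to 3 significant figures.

31.3 g

Q = 4.98 A × 5856 s = 29160 C
n(e⁻) = Q/F = 29160/96500 = 0.3022 mol
Pb²⁺ + 2e⁻ → Pb, so n(Pb) = 0.3022 / 2 = 0.1511 mol
m = 0.1511 × 207.2 = 31.3 g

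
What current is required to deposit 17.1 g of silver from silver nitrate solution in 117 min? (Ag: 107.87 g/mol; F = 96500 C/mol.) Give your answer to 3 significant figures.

2.18 A

n(Ag) = 17.1 / 107.87 = 0.1585 mol
Ag⁺ + e⁻ → Ag, so n(e⁻) = 0.1585 mol
Q = 0.1585 × 96500 = 15300 C
I = Q / t = 15300 / 7020 s = 2.18 A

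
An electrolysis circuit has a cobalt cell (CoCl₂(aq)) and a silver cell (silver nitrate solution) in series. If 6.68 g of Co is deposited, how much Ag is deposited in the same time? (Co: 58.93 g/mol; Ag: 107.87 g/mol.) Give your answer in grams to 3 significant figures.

n(Co) = 6.68 / 58.93 = 0.1134 mol
Co²⁺ + 2e⁻ → Co, so n(e⁻) = 2 × 0.1134 = 0.2268 mol
The cells are in series, so the same charge (and hence the same n(e⁻) = 0.2268 mol) passes through both.
Ag⁺ + e⁻ → Ag, so n(Ag) = 0.2268 mol
m(Ag) = 0.2268 × 107.87 = 24.5 g

24.5 g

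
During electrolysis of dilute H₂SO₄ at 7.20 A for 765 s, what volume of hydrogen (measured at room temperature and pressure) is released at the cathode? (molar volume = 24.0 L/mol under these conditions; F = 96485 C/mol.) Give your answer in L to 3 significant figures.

0.685 L

Charge passed = 7.20 × 765 = 5508 C
n(e⁻) = 5508 / 96485 = 0.05709 mol
2H⁺ + 2e⁻ → H₂, so n(H₂) = 0.05709 / 2 = 0.02855 mol
V = 0.02855 × 24.0 = 0.6852 L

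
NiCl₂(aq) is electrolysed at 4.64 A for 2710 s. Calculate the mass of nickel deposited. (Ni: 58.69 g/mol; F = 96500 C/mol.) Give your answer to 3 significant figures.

Charge passed = 4.64 × 2710 = 12570 C
n(e⁻) = 12570 / 96500 = 0.1303 mol
Ni²⁺ + 2e⁻ → Ni, so n(Ni) = 0.1303 / 2 = 0.06515 mol
m = 0.06515 × 58.69 = 3.82 g

3.82 g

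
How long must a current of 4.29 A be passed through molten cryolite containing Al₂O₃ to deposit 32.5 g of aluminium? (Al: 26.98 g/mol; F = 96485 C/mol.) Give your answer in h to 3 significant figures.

n(Al) = 32.5 / 26.98 = 1.205 mol
Al³⁺ + 3e⁻ → Al, so n(e⁻) = 3 × 1.205 = 3.615 mol
Q = 3.615 × 96485 = 3.488×10^5 C
t = Q / I = 3.488×10^5 / 4.29 = 81310 s = 22.6 h

22.6 h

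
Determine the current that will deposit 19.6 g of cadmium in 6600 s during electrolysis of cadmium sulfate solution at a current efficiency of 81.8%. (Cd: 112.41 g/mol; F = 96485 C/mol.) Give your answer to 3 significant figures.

6.23 A

n(Cd) = 19.6 / 112.41 = 0.1744 mol
Cd²⁺ + 2e⁻ → Cd, so n(e⁻) = 2 × 0.1744 = 0.3488 mol
Q = 0.3488 × 96485 / 0.818 = 41140 C
I = Q / t = 41140 / 6600 s = 6.23 A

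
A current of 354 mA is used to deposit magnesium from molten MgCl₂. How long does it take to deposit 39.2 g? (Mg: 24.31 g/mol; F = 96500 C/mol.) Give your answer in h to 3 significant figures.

n(Mg) = 39.2 / 24.31 = 1.613 mol
Mg²⁺ + 2e⁻ → Mg, so n(e⁻) = 2 × 1.613 = 3.226 mol
Q = 3.226 × 96500 = 3.113×10^5 C
t = Q / I = 3.113×10^5 / 0.354 = 8.794×10^5 s = 244 h

244 h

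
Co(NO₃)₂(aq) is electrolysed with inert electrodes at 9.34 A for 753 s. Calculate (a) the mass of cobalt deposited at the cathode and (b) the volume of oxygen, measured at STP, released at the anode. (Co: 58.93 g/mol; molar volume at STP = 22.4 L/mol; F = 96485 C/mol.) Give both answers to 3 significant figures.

2.15 g Co; 0.408 L O₂

Q = 9.34 × 753 = 7033 C; n(e⁻) = 7033 / 96485 = 0.07289 mol
Cathode: Co²⁺ + 2e⁻ → Co → n(Co) = 0.07289/2 = 0.03645 mol → 2.15 g
Anode: 2H₂O → O₂ + 4H⁺ + 4e⁻ → n(O₂) = 0.07289/4 = 0.01822 mol → 0.408 L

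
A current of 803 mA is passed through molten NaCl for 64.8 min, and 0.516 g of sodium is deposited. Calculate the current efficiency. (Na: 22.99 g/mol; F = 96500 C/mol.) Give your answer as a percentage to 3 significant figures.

Q = 0.803 × 3888 = 3122 C
n(e⁻) = 3122 / 96500 = 0.03235 mol
Na⁺ + e⁻ → Na, so theoretical n(Na) = 0.03235 mol → 0.7437 g
Efficiency = 0.516 / 0.7437 = 0.6938 = 69.4%

69.4%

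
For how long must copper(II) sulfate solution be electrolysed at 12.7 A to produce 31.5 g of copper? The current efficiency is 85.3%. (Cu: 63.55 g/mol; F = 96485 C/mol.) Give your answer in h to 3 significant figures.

n(Cu) = 31.5 / 63.55 = 0.4957 mol
Cu²⁺ + 2e⁻ → Cu, so n(e⁻) = 2 × 0.4957 = 0.9914 mol
Q = 0.9914 × 96485 / 0.853 = 1.121×10^5 C
t = Q / I = 1.121×10^5 / 12.7 = 8827 s = 2.45 h

2.45 h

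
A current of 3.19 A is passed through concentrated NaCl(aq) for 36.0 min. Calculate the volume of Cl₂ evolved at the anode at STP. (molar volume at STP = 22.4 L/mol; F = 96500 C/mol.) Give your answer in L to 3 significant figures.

0.800 L

Q = It = 3.19 × 2160 = 6890 C
n(e⁻) = Q/F = 6890/96500 = 0.07140 mol
2Cl⁻ → Cl₂ + 2e⁻, so n(Cl₂) = 0.07140 / 2 = 0.03570 mol
V = 0.03570 × 22.4 = 0.7997 L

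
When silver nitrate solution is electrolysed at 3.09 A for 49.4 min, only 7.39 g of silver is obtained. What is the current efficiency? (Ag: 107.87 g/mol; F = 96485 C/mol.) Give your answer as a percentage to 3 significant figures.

72.2%

Q = 3.09 × 2964 = 9159 C
n(e⁻) = 9159 / 96485 = 0.09493 mol
Ag⁺ + e⁻ → Ag, so theoretical n(Ag) = 0.09493 mol → 10.24 g
Efficiency = 7.39 / 10.24 = 0.7217 = 72.2%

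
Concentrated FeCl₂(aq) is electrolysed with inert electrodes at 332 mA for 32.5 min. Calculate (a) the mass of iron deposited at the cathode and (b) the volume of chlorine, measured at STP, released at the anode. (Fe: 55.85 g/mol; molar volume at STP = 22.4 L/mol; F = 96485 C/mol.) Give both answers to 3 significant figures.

0.187 g Fe; 0.0752 L Cl₂

Q = 0.332 × 1950 = 647.4 C; n(e⁻) = 647.4 / 96485 = 0.006710 mol
Cathode: Fe²⁺ + 2e⁻ → Fe → n(Fe) = 0.006710/2 = 0.003355 mol → 0.187 g
Anode: 2Cl⁻ → Cl₂ + 2e⁻ → n(Cl₂) = 0.006710/2 = 0.003355 mol → 0.0752 L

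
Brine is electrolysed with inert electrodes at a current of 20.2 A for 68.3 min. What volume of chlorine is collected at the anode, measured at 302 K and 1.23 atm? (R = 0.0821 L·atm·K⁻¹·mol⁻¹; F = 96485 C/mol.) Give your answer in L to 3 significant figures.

Q = It = 20.2 × 4098 = 82780 C
Moles of electrons = 82780 / 96485 = 0.8580 mol
2Cl⁻ → Cl₂ + 2e⁻, so n(Cl₂) = 0.8580 / 2 = 0.4290 mol
V = nRT/P = 0.4290 × 0.0821 × 302 / 1.23 = 8.648 L

8.65 L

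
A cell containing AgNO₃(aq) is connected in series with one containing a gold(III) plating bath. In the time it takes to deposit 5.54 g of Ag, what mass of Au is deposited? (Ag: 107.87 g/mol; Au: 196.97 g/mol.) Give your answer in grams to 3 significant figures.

n(Ag) = 5.54 / 107.87 = 0.05136 mol
Ag⁺ + e⁻ → Ag, so n(e⁻) = 0.05136 mol
The cells are in series, so the same charge (and hence the same n(e⁻) = 0.05136 mol) passes through both.
Au³⁺ + 3e⁻ → Au, so n(Au) = 0.05136 / 3 = 0.01712 mol
m(Au) = 0.01712 × 196.97 = 3.37 g

3.37 g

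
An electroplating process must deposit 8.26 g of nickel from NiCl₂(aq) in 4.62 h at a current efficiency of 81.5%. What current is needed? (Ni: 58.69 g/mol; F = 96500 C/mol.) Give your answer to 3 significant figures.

n(Ni) = 8.26 / 58.69 = 0.1407 mol
Ni²⁺ + 2e⁻ → Ni, so n(e⁻) = 2 × 0.1407 = 0.2814 mol
Q = 0.2814 × 96500 / 0.815 = 33320 C
I = Q / t = 33320 / 16632 s = 2.00 A

2.00 A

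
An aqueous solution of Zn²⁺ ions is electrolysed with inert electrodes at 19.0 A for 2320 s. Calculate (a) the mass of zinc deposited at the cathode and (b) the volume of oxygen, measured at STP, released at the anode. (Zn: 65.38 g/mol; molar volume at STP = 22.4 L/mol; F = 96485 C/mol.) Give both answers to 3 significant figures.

Q = 19.0 × 2320 = 44080 C; n(e⁻) = 44080 / 96485 = 0.4569 mol
Cathode: Zn²⁺ + 2e⁻ → Zn → n(Zn) = 0.4569/2 = 0.2285 mol → 14.9 g
Anode: 2H₂O → O₂ + 4H⁺ + 4e⁻ → n(O₂) = 0.4569/4 = 0.1142 mol → 2.56 L

14.9 g Zn; 2.56 L O₂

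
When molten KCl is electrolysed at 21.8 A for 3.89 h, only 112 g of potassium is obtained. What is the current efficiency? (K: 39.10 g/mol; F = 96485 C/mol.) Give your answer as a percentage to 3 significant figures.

90.5%

Q = 21.8 × 14004 = 3.053×10^5 C
n(e⁻) = 3.053×10^5 / 96485 = 3.164 mol
K⁺ + e⁻ → K, so theoretical n(K) = 3.164 mol → 123.7 g
Efficiency = 112 / 123.7 = 0.9054 = 90.5%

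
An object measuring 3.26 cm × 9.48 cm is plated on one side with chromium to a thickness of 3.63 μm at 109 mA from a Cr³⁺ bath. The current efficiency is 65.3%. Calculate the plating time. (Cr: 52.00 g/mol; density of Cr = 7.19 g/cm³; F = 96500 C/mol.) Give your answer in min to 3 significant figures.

105 min

Plated area = 3.26 × 9.48 = 30.90 cm²
Volume = 30.90 × 3.63×10⁻⁴ cm = 0.01122 cm³
m(Cr) = 0.01122 × 7.19 = 0.08067 g
n(Cr) = 0.08067 / 52.00 = 0.001551 mol; n(e⁻) = 3 × 0.001551 = 0.004653 mol
Q = 0.004653 × 96500 / 0.653 = 687.6 C
t = 687.6 / 0.109 = 6308 s = 105 min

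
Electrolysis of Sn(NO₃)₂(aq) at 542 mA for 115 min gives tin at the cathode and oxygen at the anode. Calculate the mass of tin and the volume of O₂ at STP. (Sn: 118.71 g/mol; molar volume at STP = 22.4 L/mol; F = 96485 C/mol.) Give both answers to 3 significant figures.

Q = 0.542 × 6900 = 3740 C; n(e⁻) = 3740 / 96485 = 0.03876 mol
Cathode: Sn²⁺ + 2e⁻ → Sn → n(Sn) = 0.03876/2 = 0.01938 mol → 2.30 g
Anode: 2H₂O → O₂ + 4H⁺ + 4e⁻ → n(O₂) = 0.03876/4 = 0.009690 mol → 0.217 L

2.30 g Sn; 0.217 L O₂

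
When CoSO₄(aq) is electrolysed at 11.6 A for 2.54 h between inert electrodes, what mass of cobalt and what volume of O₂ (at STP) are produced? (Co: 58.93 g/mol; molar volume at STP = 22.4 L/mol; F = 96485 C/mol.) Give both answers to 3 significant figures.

32.4 g Co; 6.16 L O₂

Q = 11.6 × 9144 = 1.061×10^5 C; n(e⁻) = 1.061×10^5 / 96485 = 1.100 mol
Cathode: Co²⁺ + 2e⁻ → Co → n(Co) = 1.100/2 = 0.5500 mol → 32.4 g
Anode: 2H₂O → O₂ + 4H⁺ + 4e⁻ → n(O₂) = 1.100/4 = 0.2750 mol → 6.16 L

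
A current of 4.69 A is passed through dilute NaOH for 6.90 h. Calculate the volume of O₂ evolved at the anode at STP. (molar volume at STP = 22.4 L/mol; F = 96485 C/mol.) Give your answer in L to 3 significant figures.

Q = It = 4.69 × 24840 = 1.165×10^5 C
Moles of electrons = 1.165×10^5 / 96485 = 1.207 mol
2H₂O → O₂ + 4H⁺ + 4e⁻, so n(O₂) = 1.207 / 4 = 0.3018 mol
V = 0.3018 × 22.4 = 6.760 L

6.76 L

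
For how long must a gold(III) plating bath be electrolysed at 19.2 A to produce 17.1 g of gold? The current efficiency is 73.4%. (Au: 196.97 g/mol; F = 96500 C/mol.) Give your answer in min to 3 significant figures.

n(Au) = 17.1 / 196.97 = 0.08682 mol
Au³⁺ + 3e⁻ → Au, so n(e⁻) = 3 × 0.08682 = 0.2605 mol
Q = 0.2605 × 96500 / 0.734 = 34250 C
t = Q / I = 34250 / 19.2 = 1784 s = 29.7 min

29.7 min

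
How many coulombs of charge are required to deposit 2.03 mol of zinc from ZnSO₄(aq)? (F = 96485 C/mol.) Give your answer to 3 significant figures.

Zn²⁺ + 2e⁻ → Zn, so n(e⁻) = 2 × 2.03 = 4.060 mol
Q = 4.060 × 96485 = 3.917×10^5 C

3.92×10^5 C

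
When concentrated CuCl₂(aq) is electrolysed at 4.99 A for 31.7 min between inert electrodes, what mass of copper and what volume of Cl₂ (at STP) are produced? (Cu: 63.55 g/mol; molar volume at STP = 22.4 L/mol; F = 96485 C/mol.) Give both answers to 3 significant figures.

Q = 4.99 × 1902 = 9491 C; n(e⁻) = 9491 / 96485 = 0.09837 mol
Cathode: Cu²⁺ + 2e⁻ → Cu → n(Cu) = 0.09837/2 = 0.04919 mol → 3.13 g
Anode: 2Cl⁻ → Cl₂ + 2e⁻ → n(Cl₂) = 0.09837/2 = 0.04919 mol → 1.10 L

3.13 g Cu; 1.10 L Cl₂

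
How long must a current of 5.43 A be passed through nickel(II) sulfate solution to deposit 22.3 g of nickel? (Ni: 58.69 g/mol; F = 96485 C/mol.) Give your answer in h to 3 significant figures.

n(Ni) = 22.3 / 58.69 = 0.3800 mol
Ni²⁺ + 2e⁻ → Ni, so n(e⁻) = 2 × 0.3800 = 0.7600 mol
Q = 0.7600 × 96485 = 73330 C
t = Q / I = 73330 / 5.43 = 13500 s = 3.75 h

3.75 h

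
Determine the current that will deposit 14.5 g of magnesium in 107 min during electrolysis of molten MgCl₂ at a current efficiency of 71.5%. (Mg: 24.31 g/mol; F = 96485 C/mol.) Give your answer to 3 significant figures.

n(Mg) = 14.5 / 24.31 = 0.5965 mol
Mg²⁺ + 2e⁻ → Mg, so n(e⁻) = 2 × 0.5965 = 1.193 mol
Q = 1.193 × 96485 / 0.715 = 1.610×10^5 C
I = Q / t = 1.610×10^5 / 6420 s = 25.1 A

25.1 A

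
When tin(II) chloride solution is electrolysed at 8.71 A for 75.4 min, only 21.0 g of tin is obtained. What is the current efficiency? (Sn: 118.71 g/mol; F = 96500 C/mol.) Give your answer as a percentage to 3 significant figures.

Q = 8.71 × 4524 = 39400 C
n(e⁻) = 39400 / 96500 = 0.4083 mol
Sn²⁺ + 2e⁻ → Sn, so theoretical n(Sn) = 0.2042 mol → 24.24 g
Efficiency = 21.0 / 24.24 = 0.8663 = 86.6%

86.6%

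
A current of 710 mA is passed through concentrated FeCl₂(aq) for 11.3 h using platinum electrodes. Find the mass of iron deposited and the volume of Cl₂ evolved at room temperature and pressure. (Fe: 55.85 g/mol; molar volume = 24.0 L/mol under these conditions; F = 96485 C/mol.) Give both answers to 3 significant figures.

8.36 g Fe; 3.59 L Cl₂

Q = 0.710 × 40680 = 28880 C; n(e⁻) = 28880 / 96485 = 0.2993 mol
Cathode: Fe²⁺ + 2e⁻ → Fe → n(Fe) = 0.2993/2 = 0.1497 mol → 8.36 g
Anode: 2Cl⁻ → Cl₂ + 2e⁻ → n(Cl₂) = 0.2993/2 = 0.1497 mol → 3.59 L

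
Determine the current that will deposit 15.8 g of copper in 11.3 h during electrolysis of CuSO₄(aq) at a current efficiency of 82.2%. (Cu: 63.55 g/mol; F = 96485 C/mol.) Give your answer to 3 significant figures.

1.43 A

n(Cu) = 15.8 / 63.55 = 0.2486 mol
Cu²⁺ + 2e⁻ → Cu, so n(e⁻) = 2 × 0.2486 = 0.4972 mol
Q = 0.4972 × 96485 / 0.822 = 58360 C
I = Q / t = 58360 / 40680 s = 1.43 A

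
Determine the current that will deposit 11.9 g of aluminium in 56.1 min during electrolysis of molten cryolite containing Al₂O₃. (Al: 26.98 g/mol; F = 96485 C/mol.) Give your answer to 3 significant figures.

37.9 A

n(Al) = 11.9 / 26.98 = 0.4411 mol
Al³⁺ + 3e⁻ → Al, so n(e⁻) = 3 × 0.4411 = 1.323 mol
Q = 1.323 × 96485 = 1.276×10^5 C
I = Q / t = 1.276×10^5 / 3366 s = 37.9 A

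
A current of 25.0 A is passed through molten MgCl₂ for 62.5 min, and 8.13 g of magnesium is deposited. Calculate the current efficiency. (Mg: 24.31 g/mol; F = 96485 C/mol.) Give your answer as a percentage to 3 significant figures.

Q = 25.0 × 3750 = 93750 C
n(e⁻) = 93750 / 96485 = 0.9717 mol
Mg²⁺ + 2e⁻ → Mg, so theoretical n(Mg) = 0.4859 mol → 11.81 g
Efficiency = 8.13 / 11.81 = 0.6884 = 68.8%

68.8%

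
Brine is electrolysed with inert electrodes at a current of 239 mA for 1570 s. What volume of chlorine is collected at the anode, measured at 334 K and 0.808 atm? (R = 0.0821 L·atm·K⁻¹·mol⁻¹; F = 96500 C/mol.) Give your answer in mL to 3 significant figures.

Q = 0.239 A × 1570 s = 375.2 C
Moles of electrons = 375.2 / 96500 = 0.003888 mol
2Cl⁻ → Cl₂ + 2e⁻, so n(Cl₂) = 0.003888 / 2 = 0.001944 mol
V = nRT/P = 0.001944 × 0.0821 × 334 / 0.808 = 0.06597 L
= 66.0 mL

66.0 mL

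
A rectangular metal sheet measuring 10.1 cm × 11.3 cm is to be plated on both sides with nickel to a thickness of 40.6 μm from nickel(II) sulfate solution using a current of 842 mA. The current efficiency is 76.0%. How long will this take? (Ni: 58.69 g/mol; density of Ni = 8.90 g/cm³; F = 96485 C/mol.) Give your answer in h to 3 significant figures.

11.8 h

Plated area = 2 × 10.1 × 11.3 = 228.3 cm²
Volume = 228.3 × 40.6×10⁻⁴ cm = 0.9269 cm³
m(Ni) = 0.9269 × 8.90 = 8.249 g
n(Ni) = 8.249 / 58.69 = 0.1406 mol; n(e⁻) = 2 × 0.1406 = 0.2812 mol
Q = 0.2812 × 96485 / 0.760 = 35700 C
t = 35700 / 0.842 = 42400 s = 11.8 h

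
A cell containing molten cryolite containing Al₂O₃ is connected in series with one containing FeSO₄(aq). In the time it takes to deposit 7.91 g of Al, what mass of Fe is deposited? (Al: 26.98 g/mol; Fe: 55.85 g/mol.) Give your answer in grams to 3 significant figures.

n(Al) = 7.91 / 26.98 = 0.2932 mol
Al³⁺ + 3e⁻ → Al, so n(e⁻) = 3 × 0.2932 = 0.8796 mol
Same current for the same time ⇒ same n(e⁻) = 0.8796 mol in both cells.
Fe²⁺ + 2e⁻ → Fe, so n(Fe) = 0.8796 / 2 = 0.4398 mol
m(Fe) = 0.4398 × 55.85 = 24.6 g

24.6 g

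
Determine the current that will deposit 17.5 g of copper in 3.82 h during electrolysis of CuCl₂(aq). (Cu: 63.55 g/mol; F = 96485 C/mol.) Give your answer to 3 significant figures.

n(Cu) = 17.5 / 63.55 = 0.2754 mol
Cu²⁺ + 2e⁻ → Cu, so n(e⁻) = 2 × 0.2754 = 0.5508 mol
Q = 0.5508 × 96485 = 53140 C
I = Q / t = 53140 / 13752 s = 3.86 A

3.86 A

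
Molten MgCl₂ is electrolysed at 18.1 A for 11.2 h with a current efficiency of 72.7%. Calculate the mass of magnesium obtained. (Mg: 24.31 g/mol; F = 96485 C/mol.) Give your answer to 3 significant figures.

Q = 18.1 × 40320 = 7.298×10^5 C
n(e⁻) = 7.298×10^5 / 96485 = 7.564 mol
Mg²⁺ + 2e⁻ → Mg, so theoretical m(Mg) = 3.782 × 24.31 = 91.94 g
Actual mass = 72.7% × 91.94 = 66.8 g

66.8 g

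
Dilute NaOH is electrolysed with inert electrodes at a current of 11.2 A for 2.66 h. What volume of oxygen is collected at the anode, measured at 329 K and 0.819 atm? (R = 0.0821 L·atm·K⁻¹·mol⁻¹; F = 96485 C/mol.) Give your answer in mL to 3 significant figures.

Q = 11.2 A × 9576 s = 1.073×10^5 C
n(e⁻) = Q/F = 1.073×10^5/96485 = 1.112 mol
2H₂O → O₂ + 4H⁺ + 4e⁻, so n(O₂) = 1.112 / 4 = 0.2780 mol
V = nRT/P = 0.2780 × 0.0821 × 329 / 0.819 = 9.169 L
= 9170 mL

9170 mL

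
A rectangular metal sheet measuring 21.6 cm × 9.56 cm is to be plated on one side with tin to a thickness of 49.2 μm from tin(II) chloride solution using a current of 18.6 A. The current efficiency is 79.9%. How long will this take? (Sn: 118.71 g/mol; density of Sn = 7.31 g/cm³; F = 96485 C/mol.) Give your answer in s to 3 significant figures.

Plated area = 21.6 × 9.56 = 206.5 cm²
Volume = 206.5 × 49.2×10⁻⁴ cm = 1.016 cm³
m(Sn) = 1.016 × 7.31 = 7.427 g
n(Sn) = 7.427 / 118.71 = 0.06256 mol; n(e⁻) = 2 × 0.06256 = 0.1251 mol
Q = 0.1251 × 96485 / 0.799 = 15110 C
t = 15110 / 18.6 = 812.4 s

812 s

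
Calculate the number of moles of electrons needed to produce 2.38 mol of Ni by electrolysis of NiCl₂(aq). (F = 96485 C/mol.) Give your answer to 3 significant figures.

4.76 mol

Ni²⁺ + 2e⁻ → Ni, so n(e⁻) = 2 × 2.38 = 4.760 mol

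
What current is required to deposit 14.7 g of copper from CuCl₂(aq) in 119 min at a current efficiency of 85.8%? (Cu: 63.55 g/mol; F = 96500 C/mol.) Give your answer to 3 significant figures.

n(Cu) = 14.7 / 63.55 = 0.2313 mol
Cu²⁺ + 2e⁻ → Cu, so n(e⁻) = 2 × 0.2313 = 0.4626 mol
Q = 0.4626 × 96500 / 0.858 = 52030 C
I = Q / t = 52030 / 7140 s = 7.29 A

7.29 A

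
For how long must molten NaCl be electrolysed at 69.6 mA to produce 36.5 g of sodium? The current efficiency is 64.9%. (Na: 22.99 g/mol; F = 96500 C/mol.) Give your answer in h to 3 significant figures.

942 h

n(Na) = 36.5 / 22.99 = 1.588 mol
Na⁺ + e⁻ → Na, so n(e⁻) = 1.588 mol
Q = 1.588 × 96500 / 0.649 = 2.361×10^5 C
t = Q / I = 2.361×10^5 / 0.0696 = 3.392×10^6 s = 942 h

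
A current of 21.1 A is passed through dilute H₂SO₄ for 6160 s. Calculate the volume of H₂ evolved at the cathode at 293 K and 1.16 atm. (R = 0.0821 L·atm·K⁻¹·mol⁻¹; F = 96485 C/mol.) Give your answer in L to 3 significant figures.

14.0 L

Charge passed = 21.1 × 6160 = 1.300×10^5 C
n(e⁻) = Q/F = 1.300×10^5/96485 = 1.347 mol
2H⁺ + 2e⁻ → H₂, so n(H₂) = 1.347 / 2 = 0.6735 mol
V = nRT/P = 0.6735 × 0.0821 × 293 / 1.16 = 13.97 L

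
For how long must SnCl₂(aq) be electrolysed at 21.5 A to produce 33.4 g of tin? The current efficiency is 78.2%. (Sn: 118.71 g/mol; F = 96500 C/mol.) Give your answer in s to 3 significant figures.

3230 s

n(Sn) = 33.4 / 118.71 = 0.2814 mol
Sn²⁺ + 2e⁻ → Sn, so n(e⁻) = 2 × 0.2814 = 0.5628 mol
Q = 0.5628 × 96500 / 0.782 = 69450 C
t = Q / I = 69450 / 21.5 = 3230 s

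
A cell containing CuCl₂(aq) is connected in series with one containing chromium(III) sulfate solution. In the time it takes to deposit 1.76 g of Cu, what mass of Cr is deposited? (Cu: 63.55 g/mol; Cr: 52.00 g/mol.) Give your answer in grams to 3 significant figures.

n(Cu) = 1.76 / 63.55 = 0.02769 mol
Cu²⁺ + 2e⁻ → Cu, so n(e⁻) = 2 × 0.02769 = 0.05538 mol
Same current for the same time ⇒ same n(e⁻) = 0.05538 mol in both cells.
Cr³⁺ + 3e⁻ → Cr, so n(Cr) = 0.05538 / 3 = 0.01846 mol
m(Cr) = 0.01846 × 52.00 = 0.960 g

0.960 g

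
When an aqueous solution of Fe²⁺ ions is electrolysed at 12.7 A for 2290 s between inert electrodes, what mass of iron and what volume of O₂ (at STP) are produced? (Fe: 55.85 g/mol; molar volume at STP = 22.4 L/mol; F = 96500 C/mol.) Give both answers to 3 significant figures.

8.42 g Fe; 1.69 L O₂

Q = 12.7 × 2290 = 29080 C; n(e⁻) = 29080 / 96500 = 0.3013 mol
Cathode: Fe²⁺ + 2e⁻ → Fe → n(Fe) = 0.3013/2 = 0.1507 mol → 8.42 g
Anode: 2H₂O → O₂ + 4H⁺ + 4e⁻ → n(O₂) = 0.3013/4 = 0.07533 mol → 1.69 L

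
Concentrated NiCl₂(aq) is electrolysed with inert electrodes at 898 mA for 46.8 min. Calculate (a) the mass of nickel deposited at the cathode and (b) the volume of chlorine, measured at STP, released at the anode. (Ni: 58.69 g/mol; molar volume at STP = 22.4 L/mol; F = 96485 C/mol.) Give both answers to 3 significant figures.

Q = 0.898 × 2808 = 2522 C; n(e⁻) = 2522 / 96485 = 0.02614 mol
Cathode: Ni²⁺ + 2e⁻ → Ni → n(Ni) = 0.02614/2 = 0.01307 mol → 0.767 g
Anode: 2Cl⁻ → Cl₂ + 2e⁻ → n(Cl₂) = 0.02614/2 = 0.01307 mol → 0.293 L

0.767 g Ni; 0.293 L Cl₂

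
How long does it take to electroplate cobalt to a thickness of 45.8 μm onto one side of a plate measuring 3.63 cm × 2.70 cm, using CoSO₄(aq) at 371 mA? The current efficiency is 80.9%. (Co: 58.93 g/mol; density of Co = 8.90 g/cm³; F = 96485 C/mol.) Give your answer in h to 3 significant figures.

Plated area = 3.63 × 2.70 = 9.801 cm²
Volume = 9.801 × 45.8×10⁻⁴ cm = 0.04489 cm³
m(Co) = 0.04489 × 8.90 = 0.3995 g
n(Co) = 0.3995 / 58.93 = 0.006779 mol; n(e⁻) = 2 × 0.006779 = 0.01356 mol
Q = 0.01356 × 96485 / 0.809 = 1617 C
t = 1617 / 0.371 = 4358 s = 1.21 h

1.21 h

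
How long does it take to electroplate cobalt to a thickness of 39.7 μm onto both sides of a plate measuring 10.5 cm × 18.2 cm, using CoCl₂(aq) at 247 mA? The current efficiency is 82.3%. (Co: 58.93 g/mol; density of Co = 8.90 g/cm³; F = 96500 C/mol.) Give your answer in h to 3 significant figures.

60.4 h

Plated area = 2 × 10.5 × 18.2 = 382.2 cm²
Volume = 382.2 × 39.7×10⁻⁴ cm = 1.517 cm³
m(Co) = 1.517 × 8.90 = 13.50 g
n(Co) = 13.50 / 58.93 = 0.2291 mol; n(e⁻) = 2 × 0.2291 = 0.4582 mol
Q = 0.4582 × 96500 / 0.823 = 53730 C
t = 53730 / 0.247 = 2.175×10^5 s = 60.4 h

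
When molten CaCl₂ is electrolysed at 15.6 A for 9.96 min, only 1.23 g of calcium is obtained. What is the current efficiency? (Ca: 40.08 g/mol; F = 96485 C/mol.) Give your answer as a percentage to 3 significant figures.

63.5%

Q = 15.6 × 597.6 = 9323 C
n(e⁻) = 9323 / 96485 = 0.09663 mol
Ca²⁺ + 2e⁻ → Ca, so theoretical n(Ca) = 0.04832 mol → 1.937 g
Efficiency = 1.23 / 1.937 = 0.6350 = 63.5%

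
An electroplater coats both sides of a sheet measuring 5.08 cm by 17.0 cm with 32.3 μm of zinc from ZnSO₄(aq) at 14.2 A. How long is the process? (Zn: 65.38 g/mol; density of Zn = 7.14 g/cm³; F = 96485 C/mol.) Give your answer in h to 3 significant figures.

Plated area = 2 × 5.08 × 17.0 = 172.7 cm²
Volume = 172.7 × 32.3×10⁻⁴ cm = 0.5578 cm³
m(Zn) = 0.5578 × 7.14 = 3.983 g
n(Zn) = 3.983 / 65.38 = 0.06092 mol; n(e⁻) = 2 × 0.06092 = 0.1218 mol
Q = 0.1218 × 96485 = 11750 C
t = 11750 / 14.2 = 827.5 s = 0.230 h

0.230 h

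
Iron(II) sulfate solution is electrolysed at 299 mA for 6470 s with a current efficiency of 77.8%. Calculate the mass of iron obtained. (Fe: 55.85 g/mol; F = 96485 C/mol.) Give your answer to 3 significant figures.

Q = 0.299 × 6470 = 1935 C
n(e⁻) = 1935 / 96485 = 0.02005 mol
Fe²⁺ + 2e⁻ → Fe, so theoretical m(Fe) = 0.01003 × 55.85 = 0.5602 g
Actual mass = 77.8% × 0.5602 = 0.436 g

0.436 g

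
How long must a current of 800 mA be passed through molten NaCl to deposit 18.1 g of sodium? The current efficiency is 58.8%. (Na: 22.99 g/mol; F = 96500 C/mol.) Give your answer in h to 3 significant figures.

44.9 h

n(Na) = 18.1 / 22.99 = 0.7873 mol
Na⁺ + e⁻ → Na, so n(e⁻) = 0.7873 mol
Q = 0.7873 × 96500 / 0.588 = 1.292×10^5 C
t = Q / I = 1.292×10^5 / 0.800 = 1.615×10^5 s = 44.9 h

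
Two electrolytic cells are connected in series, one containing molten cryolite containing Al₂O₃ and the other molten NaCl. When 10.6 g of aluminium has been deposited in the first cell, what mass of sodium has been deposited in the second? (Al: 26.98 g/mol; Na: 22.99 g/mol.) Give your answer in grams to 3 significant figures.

27.1 g

n(Al) = 10.6 / 26.98 = 0.3929 mol
Al³⁺ + 3e⁻ → Al, so n(e⁻) = 3 × 0.3929 = 1.179 mol
Since the cells are in series, n(e⁻) in the Na cell is also 1.179 mol.
Na⁺ + e⁻ → Na, so n(Na) = 1.179 mol
m(Na) = 1.179 × 22.99 = 27.1 g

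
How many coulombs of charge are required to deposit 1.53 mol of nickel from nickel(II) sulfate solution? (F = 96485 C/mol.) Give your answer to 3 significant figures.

Ni²⁺ + 2e⁻ → Ni, so n(e⁻) = 2 × 1.53 = 3.060 mol
Q = 3.060 × 96485 = 2.952×10^5 C

2.95×10^5 C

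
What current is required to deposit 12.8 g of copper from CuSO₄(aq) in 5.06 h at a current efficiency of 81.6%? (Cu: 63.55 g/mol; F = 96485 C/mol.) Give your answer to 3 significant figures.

n(Cu) = 12.8 / 63.55 = 0.2014 mol
Cu²⁺ + 2e⁻ → Cu, so n(e⁻) = 2 × 0.2014 = 0.4028 mol
Q = 0.4028 × 96485 / 0.816 = 47630 C
I = Q / t = 47630 / 18216 s = 2.61 A

2.61 A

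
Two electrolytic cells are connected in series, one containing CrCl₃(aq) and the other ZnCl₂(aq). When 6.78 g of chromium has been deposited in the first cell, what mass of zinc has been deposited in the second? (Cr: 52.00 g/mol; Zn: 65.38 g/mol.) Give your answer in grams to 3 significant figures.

n(Cr) = 6.78 / 52.00 = 0.1304 mol
Cr³⁺ + 3e⁻ → Cr, so n(e⁻) = 3 × 0.1304 = 0.3912 mol
In series, the same 0.3912 mol of electrons flows through the second cell.
Zn²⁺ + 2e⁻ → Zn, so n(Zn) = 0.3912 / 2 = 0.1956 mol
m(Zn) = 0.1956 × 65.38 = 12.8 g

12.8 g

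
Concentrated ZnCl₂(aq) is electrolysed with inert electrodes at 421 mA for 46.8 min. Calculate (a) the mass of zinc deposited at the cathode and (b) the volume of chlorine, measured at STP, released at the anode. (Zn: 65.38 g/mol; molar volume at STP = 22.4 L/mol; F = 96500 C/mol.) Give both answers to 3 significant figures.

Q = 0.421 × 2808 = 1182 C; n(e⁻) = 1182 / 96500 = 0.01225 mol
Cathode: Zn²⁺ + 2e⁻ → Zn → n(Zn) = 0.01225/2 = 0.006125 mol → 0.400 g
Anode: 2Cl⁻ → Cl₂ + 2e⁻ → n(Cl₂) = 0.01225/2 = 0.006125 mol → 0.137 L

0.400 g Zn; 0.137 L Cl₂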